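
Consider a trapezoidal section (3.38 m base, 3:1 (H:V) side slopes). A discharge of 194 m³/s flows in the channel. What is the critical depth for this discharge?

At critical depth, Q² T / (g A³) = 1, i.e. A³/T = Q²/g = 194²/9.81 = 3836.
At y = 2.86 m: A³/T = 1948 — low.
At y = 3.88 m: A³/T = 7424 — high.
At y = 3.34 m: A³/T = 3828 — matches.

y_c = 3.34 m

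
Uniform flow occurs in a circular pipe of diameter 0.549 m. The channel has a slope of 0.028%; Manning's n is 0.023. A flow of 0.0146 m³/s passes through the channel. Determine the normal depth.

Manning's equation rearranged: A R^(2/3) = nQ / (1·√S) = 0.023 × 0.0146 / (√0.00028) = 0.02007.
Trying y = 0.149 m: A R^(2/3) = 0.01015 — low.
Trying y = 0.257 m: A R^(2/3) = 0.02812 — high.
Trying y = 0.213 m: A R^(2/3) = 0.02007 — close enough.

y_n = 0.213 m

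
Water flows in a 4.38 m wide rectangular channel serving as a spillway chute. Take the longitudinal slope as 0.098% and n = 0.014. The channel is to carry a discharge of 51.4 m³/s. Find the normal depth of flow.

Manning's equation rearranged: A R^(2/3) = nQ / (1·√S) = 0.014 × 51.4 / (√0.00098) = 22.99.
At y = 5.11 m: A R^(2/3) = 29.76 — over.
At y = 3.57 m: A R^(2/3) = 19.17 — short.
At y = 4.13 m: A R^(2/3) = 22.97 — close enough.

y_n = 4.13 m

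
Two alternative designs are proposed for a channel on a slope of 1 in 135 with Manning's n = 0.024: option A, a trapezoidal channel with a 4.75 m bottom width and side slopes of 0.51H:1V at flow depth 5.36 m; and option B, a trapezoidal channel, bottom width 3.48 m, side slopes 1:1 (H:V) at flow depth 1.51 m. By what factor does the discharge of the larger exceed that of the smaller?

Channel A: With bottom width b = 4.75 m and side slope z = 0.51: A = (b + zy)y = (4.75 + 0.51×5.36)×5.36 = 40.11 m²; P = b + 2y√(1+z²) = 4.75 + 2×5.36×1.123 = 16.78 m. Hydraulic radius R = A/P = 40.11/16.78 = 2.39 m. Q_A = (1/0.024)·40.11·2.39^(2/3)·√0.007407 = 257.1 m³/s.
Channel B: With bottom width b = 3.48 m and side slope z = 1: A = (b + zy)y = (3.48 + 1×1.51)×1.51 = 7.535 m²; P = b + 2y√(1+z²) = 3.48 + 2×1.51×1.414 = 7.751 m. Hydraulic radius R = A/P = 7.535/7.751 = 0.9721 m. Q_B = (1/0.024)·7.535·0.9721^(2/3)·√0.007407 = 26.52 m³/s.
The larger discharge is 257.1 m³/s and the smaller is 26.52 m³/s; the ratio is 9.7.

9.7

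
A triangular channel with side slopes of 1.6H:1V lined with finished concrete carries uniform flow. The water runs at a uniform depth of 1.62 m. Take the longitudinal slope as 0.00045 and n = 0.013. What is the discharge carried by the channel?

Q = 5.33 m³/s

For a triangular section with side slope z = 1.6: A = zy² = 1.6×1.62² = 4.199 m²; P = 2y√(1+z²) = 2×1.62×1.887 = 6.113 m.
Hydraulic radius R = A/P = 4.199/6.113 = 0.6869 m.
Manning's equation: Q = (1/n) A R^(2/3) S^(1/2) = (1/0.013) × 4.199 × 0.6869^(2/3) × 0.00045^(1/2) = 5.33 m³/s.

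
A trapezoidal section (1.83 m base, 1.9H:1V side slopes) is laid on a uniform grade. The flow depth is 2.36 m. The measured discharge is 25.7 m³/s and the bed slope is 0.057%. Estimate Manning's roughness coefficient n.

With bottom width b = 1.83 m and side slope z = 1.9: A = (b + zy)y = (1.83 + 1.9×2.36)×2.36 = 14.9 m²; P = b + 2y√(1+z²) = 1.83 + 2×2.36×2.147 = 11.96 m.
Hydraulic radius R = A/P = 14.9/11.96 = 1.245 m.
Rearranging Manning's equation: n = (1/Q) A R^(2/3) S^(1/2) = (1/25.7) × 14.9 × 1.245^(2/3) × √0.00057 = 0.016.

n = 0.016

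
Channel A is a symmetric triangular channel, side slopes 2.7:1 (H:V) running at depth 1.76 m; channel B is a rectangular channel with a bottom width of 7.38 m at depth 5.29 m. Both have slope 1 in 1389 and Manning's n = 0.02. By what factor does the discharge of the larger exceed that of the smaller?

8.9

Channel A: For a triangular section with side slope z = 2.7: A = zy² = 2.7×1.76² = 8.364 m²; P = 2y√(1+z²) = 2×1.76×2.879 = 10.13 m. Hydraulic radius R = A/P = 8.364/10.13 = 0.8252 m. Q_A = (1/0.02)·8.364·0.8252^(2/3)·√0.0007199 = 9.872 m³/s.
Channel B: Flow area A = b·y = 7.38 × 5.29 = 39.04 m². Wetted perimeter P = b + 2y = 7.38 + 2×5.29 = 17.96 m. Hydraulic radius R = A/P = 39.04/17.96 = 2.174 m. Q_B = (1/0.02)·39.04·2.174^(2/3)·√0.0007199 = 87.89 m³/s.
The larger discharge is 87.89 m³/s and the smaller is 9.872 m³/s; the ratio is 8.9.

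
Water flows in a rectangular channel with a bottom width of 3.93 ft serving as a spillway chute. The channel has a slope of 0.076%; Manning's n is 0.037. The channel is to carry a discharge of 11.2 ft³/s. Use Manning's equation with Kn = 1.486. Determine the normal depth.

y_n = 2.43 ft

Manning's equation rearranged: A R^(2/3) = nQ / (1.486·√S) = 0.037 × 11.2 / (1.486 × √0.00076) = 10.12.
At y = 3 ft: A R^(2/3) = 13.22 — over.
At y = 2.02 ft: A R^(2/3) = 7.918 — short.
At y = 2.43 ft: A R^(2/3) = 10.09 — ≈ 10.12.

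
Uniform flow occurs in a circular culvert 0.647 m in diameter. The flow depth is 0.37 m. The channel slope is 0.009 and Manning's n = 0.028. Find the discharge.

For a circular section of diameter D = 0.647 m at depth y = 0.37 m, the central angle is θ = 2 arccos(1 − 2y/D) = 3.43 rad. Then A = (D²/8)(θ − sin θ) = 0.1944 m² and P = Dθ/2 = 1.11 m.
Hydraulic radius R = A/P = 0.1944/1.11 = 0.1752 m.
Manning's equation: Q = (1/n) A R^(2/3) S^(1/2) = (1/0.028) × 0.1944 × 0.1752^(2/3) × 0.009^(1/2) = 0.206 m³/s.

Q = 0.206 m³/s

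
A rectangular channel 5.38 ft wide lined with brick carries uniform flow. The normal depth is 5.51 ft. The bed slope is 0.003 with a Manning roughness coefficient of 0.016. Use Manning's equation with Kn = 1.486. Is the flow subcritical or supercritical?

subcritical

Flow area A = b·y = 5.38 × 5.51 = 29.64 ft². Wetted perimeter P = b + 2y = 5.38 + 2×5.51 = 16.4 ft.
Hydraulic radius R = A/P = 29.64/16.4 = 1.808 ft.
V = (1.486/n) R^(2/3) √S = (1.486/0.016) × 1.808^(2/3) × √0.003 = 7.548 ft/s. Hydraulic depth D_h = A/T = 29.64/5.38 = 5.51 ft.
Froude number Fr = V/√(g·D_h) = 7.548/√(32.2×5.51) = 0.567, which is less than 1, so the flow is subcritical.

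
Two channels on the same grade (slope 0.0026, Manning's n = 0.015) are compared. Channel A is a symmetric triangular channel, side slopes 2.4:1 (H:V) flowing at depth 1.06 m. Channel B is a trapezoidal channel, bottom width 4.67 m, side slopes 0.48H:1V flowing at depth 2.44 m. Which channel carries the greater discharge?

channel B

Channel A: For a triangular section with side slope z = 2.4: A = zy² = 2.4×1.06² = 2.697 m²; P = 2y√(1+z²) = 2×1.06×2.6 = 5.512 m. Hydraulic radius R = A/P = 2.697/5.512 = 0.4892 m. Q_A = (1/0.015)·2.697·0.4892^(2/3)·√0.0026 = 5.692 m³/s.
Channel B: With bottom width b = 4.67 m and side slope z = 0.48: A = (b + zy)y = (4.67 + 0.48×2.44)×2.44 = 14.25 m²; P = b + 2y√(1+z²) = 4.67 + 2×2.44×1.109 = 10.08 m. Hydraulic radius R = A/P = 14.25/10.08 = 1.414 m. Q_B = (1/0.015)·14.25·1.414^(2/3)·√0.0026 = 61.02 m³/s.
Q_A = 5.692 m³/s vs Q_B = 61.02 m³/s, so channel B carries more.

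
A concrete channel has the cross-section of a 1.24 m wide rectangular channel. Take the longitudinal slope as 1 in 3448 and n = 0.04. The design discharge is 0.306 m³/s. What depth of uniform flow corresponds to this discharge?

Manning's equation rearranged: A R^(2/3) = nQ / (1·√S) = 0.04 × 0.306 / (√0.00029) = 0.7187.
At y = 1.27 m: A R^(2/3) = 0.8784 — too large.
At y = 0.935 m: A R^(2/3) = 0.6005 — too small.
At y = 1.08 m: A R^(2/3) = 0.7196 — matches.

y_n = 1.08 m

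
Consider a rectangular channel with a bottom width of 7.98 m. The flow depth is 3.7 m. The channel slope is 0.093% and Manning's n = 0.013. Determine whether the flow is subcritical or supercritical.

subcritical

Flow area A = b·y = 7.98 × 3.7 = 29.53 m². Wetted perimeter P = b + 2y = 7.98 + 2×3.7 = 15.38 m.
Hydraulic radius R = A/P = 29.53/15.38 = 1.92 m.
V = (1/n) R^(2/3) √S = (1/0.013) × 1.92^(2/3) × √0.00093 = 3.624 m/s. Hydraulic depth D_h = A/T = 29.53/7.98 = 3.7 m.
Froude number Fr = V/√(g·D_h) = 3.624/√(9.81×3.7) = 0.601, which is less than 1, so the flow is subcritical.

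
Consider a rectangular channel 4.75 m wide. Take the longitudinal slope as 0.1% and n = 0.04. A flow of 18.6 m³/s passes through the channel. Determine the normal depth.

Manning's equation rearranged: A R^(2/3) = nQ / (1·√S) = 0.04 × 18.6 / (√0.001) = 23.53.
Trying y = 4.9 m: A R^(2/3) = 31.84 — too large.
Trying y = 2.62 m: A R^(2/3) = 14.41 — too small.
Trying y = 3.84 m: A R^(2/3) = 23.55 — ≈ 23.53.

y_n = 3.84 m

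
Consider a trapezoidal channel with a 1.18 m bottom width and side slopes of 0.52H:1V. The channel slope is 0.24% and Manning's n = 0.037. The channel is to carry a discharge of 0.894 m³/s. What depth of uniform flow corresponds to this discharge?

y_n = 0.767 m

Manning's equation rearranged: A R^(2/3) = nQ / (1·√S) = 0.037 × 0.894 / (√0.0024) = 0.6752.
At y = 0.673 m: A R^(2/3) = 0.5419 — low.
At y = 0.831 m: A R^(2/3) = 0.7735 — high.
At y = 0.767 m: A R^(2/3) = 0.6751 — ≈ 0.6752.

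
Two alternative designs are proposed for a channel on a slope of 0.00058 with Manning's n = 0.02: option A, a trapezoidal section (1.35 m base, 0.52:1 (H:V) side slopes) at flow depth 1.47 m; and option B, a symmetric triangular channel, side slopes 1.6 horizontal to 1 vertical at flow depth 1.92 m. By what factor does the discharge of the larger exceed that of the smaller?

2.17

Channel A: With bottom width b = 1.35 m and side slope z = 0.52: A = (b + zy)y = (1.35 + 0.52×1.47)×1.47 = 3.108 m²; P = b + 2y√(1+z²) = 1.35 + 2×1.47×1.127 = 4.664 m. Hydraulic radius R = A/P = 3.108/4.664 = 0.6665 m. Q_A = (1/0.02)·3.108·0.6665^(2/3)·√0.00058 = 2.856 m³/s.
Channel B: For a triangular section with side slope z = 1.6: A = zy² = 1.6×1.92² = 5.898 m²; P = 2y√(1+z²) = 2×1.92×1.887 = 7.245 m. Hydraulic radius R = A/P = 5.898/7.245 = 0.8141 m. Q_B = (1/0.02)·5.898·0.8141^(2/3)·√0.00058 = 6.192 m³/s.
The larger discharge is 6.192 m³/s and the smaller is 2.856 m³/s; the ratio is 2.17.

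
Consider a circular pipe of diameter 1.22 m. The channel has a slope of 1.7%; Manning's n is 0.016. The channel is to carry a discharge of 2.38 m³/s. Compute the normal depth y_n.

Manning's equation rearranged: A R^(2/3) = nQ / (1·√S) = 0.016 × 2.38 / (√0.017) = 0.2921.
Try y = 0.709 m: A R^(2/3) = 0.3387 — over.
Try y = 0.543 m: A R^(2/3) = 0.2164 — short.
Try y = 0.647 m: A R^(2/3) = 0.2923 — ≈ 0.2921.

y_n = 0.647 m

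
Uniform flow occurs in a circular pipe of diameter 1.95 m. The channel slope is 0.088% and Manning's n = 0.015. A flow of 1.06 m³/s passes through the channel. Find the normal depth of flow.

Manning's equation rearranged: A R^(2/3) = nQ / (1·√S) = 0.015 × 1.06 / (√0.00088) = 0.536.
At y = 0.576 m: A R^(2/3) = 0.3515 — short.
At y = 0.719 m: A R^(2/3) = 0.5363 — close enough.

y_n = 0.719 m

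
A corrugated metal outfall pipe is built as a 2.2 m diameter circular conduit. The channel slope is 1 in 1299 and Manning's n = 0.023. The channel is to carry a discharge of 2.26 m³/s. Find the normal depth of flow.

Manning's equation rearranged: A R^(2/3) = nQ / (1·√S) = 0.023 × 2.26 / (√0.0007698) = 1.873.
At y = 1.65 m: A R^(2/3) = 2.327 — over.
At y = 1.12 m: A R^(2/3) = 1.315 — short.
At y = 1.4 m: A R^(2/3) = 1.872 — ≈ 1.873.

y_n = 1.4 m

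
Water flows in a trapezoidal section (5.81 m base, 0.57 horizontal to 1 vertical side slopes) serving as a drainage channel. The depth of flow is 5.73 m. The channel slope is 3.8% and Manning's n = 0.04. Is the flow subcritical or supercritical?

supercritical

With bottom width b = 5.81 m and side slope z = 0.57: A = (b + zy)y = (5.81 + 0.57×5.73)×5.73 = 52.01 m²; P = b + 2y√(1+z²) = 5.81 + 2×5.73×1.151 = 19 m.
Hydraulic radius R = A/P = 52.01/19 = 2.737 m.
V = (1/n) R^(2/3) √S = (1/0.04) × 2.737^(2/3) × √0.038 = 9.536 m/s. Hydraulic depth D_h = A/T = 52.01/12.34 = 4.214 m.
Froude number Fr = V/√(g·D_h) = 9.536/√(9.81×4.214) = 1.48, which is greater than 1, so the flow is supercritical.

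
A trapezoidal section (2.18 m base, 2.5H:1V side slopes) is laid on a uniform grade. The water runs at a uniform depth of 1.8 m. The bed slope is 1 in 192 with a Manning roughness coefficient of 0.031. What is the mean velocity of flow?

With bottom width b = 2.18 m and side slope z = 2.5: A = (b + zy)y = (2.18 + 2.5×1.8)×1.8 = 12.02 m²; P = b + 2y√(1+z²) = 2.18 + 2×1.8×2.693 = 11.87 m.
Hydraulic radius R = A/P = 12.02/11.87 = 1.013 m.
From Manning's equation, V = (1/n) R^(2/3) S^(1/2) = (1/0.031) × 1.013^(2/3) × 0.005208^(1/2) = 2.35 m/s.

V = 2.35 m/s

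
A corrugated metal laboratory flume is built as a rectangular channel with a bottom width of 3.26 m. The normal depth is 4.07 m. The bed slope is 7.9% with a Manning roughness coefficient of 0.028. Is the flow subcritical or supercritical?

supercritical

Flow area A = b·y = 3.26 × 4.07 = 13.27 m². Wetted perimeter P = b + 2y = 3.26 + 2×4.07 = 11.4 m.
Hydraulic radius R = A/P = 13.27/11.4 = 1.164 m.
V = (1/n) R^(2/3) √S = (1/0.028) × 1.164^(2/3) × √0.079 = 11.11 m/s. Hydraulic depth D_h = A/T = 13.27/3.26 = 4.07 m.
Froude number Fr = V/√(g·D_h) = 11.11/√(9.81×4.07) = 1.76, which is greater than 1, so the flow is supercritical.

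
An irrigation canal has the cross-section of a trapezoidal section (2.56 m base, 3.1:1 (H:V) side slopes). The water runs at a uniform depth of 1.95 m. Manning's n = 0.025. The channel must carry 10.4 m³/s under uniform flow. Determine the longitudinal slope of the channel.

S = 0.000212

With bottom width b = 2.56 m and side slope z = 3.1: A = (b + zy)y = (2.56 + 3.1×1.95)×1.95 = 16.78 m²; P = b + 2y√(1+z²) = 2.56 + 2×1.95×3.257 = 15.26 m.
Hydraulic radius R = A/P = 16.78/15.26 = 1.099 m.
From Manning's equation, S = [nQ / (1 A R^(2/3))]² = [0.025 × 10.4 / (1 × 16.78 × 1.099^(2/3))]² = 0.000212.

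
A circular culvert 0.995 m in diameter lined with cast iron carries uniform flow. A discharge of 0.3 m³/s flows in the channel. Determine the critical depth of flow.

At critical depth, Q² T / (g A³) = 1, i.e. A³/T = Q²/g = 0.3²/9.81 = 0.009174.
Trying y = 0.391 m: A³/T = 0.02348 — high.
Trying y = 0.21 m: A³/T = 0.002104 — low.
Trying y = 0.306 m: A³/T = 0.009117 — ≈ 0.009174.

y_c = 0.306 m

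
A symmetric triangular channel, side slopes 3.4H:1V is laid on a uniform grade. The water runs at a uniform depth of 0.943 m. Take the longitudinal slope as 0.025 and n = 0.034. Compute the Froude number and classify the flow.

supercritical

For a triangular section with side slope z = 3.4: A = zy² = 3.4×0.943² = 3.023 m²; P = 2y√(1+z²) = 2×0.943×3.544 = 6.684 m.
Hydraulic radius R = A/P = 3.023/6.684 = 0.4523 m.
V = (1/n) R^(2/3) √S = (1/0.034) × 0.4523^(2/3) × √0.025 = 2.74 m/s. Hydraulic depth D_h = A/T = 3.023/6.412 = 0.4715 m.
Froude number Fr = V/√(g·D_h) = 2.74/√(9.81×0.4715) = 1.27, which is greater than 1, so the flow is supercritical.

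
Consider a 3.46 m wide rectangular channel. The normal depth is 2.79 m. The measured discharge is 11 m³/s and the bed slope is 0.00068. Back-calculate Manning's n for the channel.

Flow area A = b·y = 3.46 × 2.79 = 9.653 m². Wetted perimeter P = b + 2y = 3.46 + 2×2.79 = 9.04 m.
Hydraulic radius R = A/P = 9.653/9.04 = 1.068 m.
Rearranging Manning's equation: n = (1/Q) A R^(2/3) S^(1/2) = (1/11) × 9.653 × 1.068^(2/3) × √0.00068 = 0.0239.

n = 0.0239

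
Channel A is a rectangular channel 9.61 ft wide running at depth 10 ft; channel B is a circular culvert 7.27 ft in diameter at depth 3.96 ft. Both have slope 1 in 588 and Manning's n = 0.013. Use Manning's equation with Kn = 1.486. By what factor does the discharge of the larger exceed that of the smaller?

5.91

Channel A: Flow area A = b·y = 9.61 × 10 = 96.1 ft². Wetted perimeter P = b + 2y = 9.61 + 2×10 = 29.61 ft. Hydraulic radius R = A/P = 96.1/29.61 = 3.246 ft. Q_A = (1.486/0.013)·96.1·3.246^(2/3)·√0.001701 = 993 ft³/s.
Channel B: For a circular section of diameter D = 7.27 ft at depth y = 3.96 ft, the central angle is θ = 2 arccos(1 − 2y/D) = 3.321 rad. Then A = (D²/8)(θ − sin θ) = 23.11 ft² and P = Dθ/2 = 12.07 ft. Hydraulic radius R = A/P = 23.11/12.07 = 1.915 ft. Q_B = (1.486/0.013)·23.11·1.915^(2/3)·√0.001701 = 168 ft³/s.
The larger discharge is 993 ft³/s and the smaller is 168 ft³/s; the ratio is 5.91.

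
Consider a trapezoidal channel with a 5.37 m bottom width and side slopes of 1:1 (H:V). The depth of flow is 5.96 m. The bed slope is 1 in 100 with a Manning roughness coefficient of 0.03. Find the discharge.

With bottom width b = 5.37 m and side slope z = 1: A = (b + zy)y = (5.37 + 1×5.96)×5.96 = 67.53 m²; P = b + 2y√(1+z²) = 5.37 + 2×5.96×1.414 = 22.23 m.
Hydraulic radius R = A/P = 67.53/22.23 = 3.038 m.
Manning's equation: Q = (1/n) A R^(2/3) S^(1/2) = (1/0.03) × 67.53 × 3.038^(2/3) × 0.01^(1/2) = 472 m³/s.

Q = 472 m³/s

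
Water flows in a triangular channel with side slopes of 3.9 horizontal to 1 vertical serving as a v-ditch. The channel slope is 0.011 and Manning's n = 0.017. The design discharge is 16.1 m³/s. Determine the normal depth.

y_n = 1.03 m

Manning's equation rearranged: A R^(2/3) = nQ / (1·√S) = 0.017 × 16.1 / (√0.011) = 2.61.
Trying y = 1.16 m: A R^(2/3) = 3.573 — high.
Trying y = 0.723 m: A R^(2/3) = 1.013 — low.
Trying y = 1.03 m: A R^(2/3) = 2.603 — ≈ 2.61.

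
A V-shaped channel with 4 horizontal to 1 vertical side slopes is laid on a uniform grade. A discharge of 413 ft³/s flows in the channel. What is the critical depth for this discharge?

y_c = 3.67 ft

At critical depth, Q² T / (g A³) = 1, i.e. A³/T = Q²/g = 413²/32.2 = 5297.
At y = 2.61 ft: A³/T = 968.9 — too small.
At y = 4.66 ft: A³/T = 17580 — too large.
At y = 3.67 ft: A³/T = 5326 — close enough.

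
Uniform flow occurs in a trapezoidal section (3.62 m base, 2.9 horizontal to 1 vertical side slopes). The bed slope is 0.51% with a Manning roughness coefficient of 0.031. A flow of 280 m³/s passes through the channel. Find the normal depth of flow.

Manning's equation rearranged: A R^(2/3) = nQ / (1·√S) = 0.031 × 280 / (√0.0051) = 121.5.
Trying y = 3.17 m: A R^(2/3) = 59.22 — short.
Trying y = 5.51 m: A R^(2/3) = 218.9 — over.
Trying y = 4.31 m: A R^(2/3) = 121.4 — ≈ 121.5.

y_n = 4.31 m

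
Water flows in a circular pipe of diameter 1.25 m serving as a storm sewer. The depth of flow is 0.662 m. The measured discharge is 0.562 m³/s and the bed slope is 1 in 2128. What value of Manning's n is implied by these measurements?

For a circular section of diameter D = 1.25 m at depth y = 0.662 m, the central angle is θ = 2 arccos(1 − 2y/D) = 3.26 rad. Then A = (D²/8)(θ − sin θ) = 0.6598 m² and P = Dθ/2 = 2.038 m.
Hydraulic radius R = A/P = 0.6598/2.038 = 0.3238 m.
Rearranging Manning's equation: n = (1/Q) A R^(2/3) S^(1/2) = (1/0.562) × 0.6598 × 0.3238^(2/3) × √0.0004699 = 0.012.

n = 0.012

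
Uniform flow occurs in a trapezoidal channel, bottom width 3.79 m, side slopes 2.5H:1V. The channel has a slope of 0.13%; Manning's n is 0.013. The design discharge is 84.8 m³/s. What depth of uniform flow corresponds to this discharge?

y_n = 2.44 m

Manning's equation rearranged: A R^(2/3) = nQ / (1·√S) = 0.013 × 84.8 / (√0.0013) = 30.58.
Trying y = 2.09 m: A R^(2/3) = 21.89 — short.
Trying y = 2.92 m: A R^(2/3) = 45.39 — over.
Trying y = 2.44 m: A R^(2/3) = 30.56 — ≈ 30.58.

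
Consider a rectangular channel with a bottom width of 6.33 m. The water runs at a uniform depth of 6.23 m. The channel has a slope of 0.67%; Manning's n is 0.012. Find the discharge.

Q = 441 m³/s

Flow area A = b·y = 6.33 × 6.23 = 39.44 m². Wetted perimeter P = b + 2y = 6.33 + 2×6.23 = 18.79 m.
Hydraulic radius R = A/P = 39.44/18.79 = 2.099 m.
Manning's equation: Q = (1/n) A R^(2/3) S^(1/2) = (1/0.012) × 39.44 × 2.099^(2/3) × 0.0067^(1/2) = 441 m³/s.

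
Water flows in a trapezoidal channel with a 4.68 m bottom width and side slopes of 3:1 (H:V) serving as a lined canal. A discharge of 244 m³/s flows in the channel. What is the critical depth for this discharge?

y_c = 3.53 m

At critical depth, Q² T / (g A³) = 1, i.e. A³/T = Q²/g = 244²/9.81 = 6069.
Try y = 4.37 m: A³/T = 15210 — high.
Try y = 2.44 m: A³/T = 1299 — low.
Try y = 3.53 m: A³/T = 6056 — matches.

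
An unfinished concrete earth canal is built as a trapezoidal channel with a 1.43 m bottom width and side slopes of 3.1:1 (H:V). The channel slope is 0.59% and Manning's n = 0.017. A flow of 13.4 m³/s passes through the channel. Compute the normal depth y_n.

Manning's equation rearranged: A R^(2/3) = nQ / (1·√S) = 0.017 × 13.4 / (√0.0059) = 2.966.
At y = 0.847 m: A R^(2/3) = 2.148 — too small.
At y = 0.978 m: A R^(2/3) = 2.962 — matches.

y_n = 0.978 m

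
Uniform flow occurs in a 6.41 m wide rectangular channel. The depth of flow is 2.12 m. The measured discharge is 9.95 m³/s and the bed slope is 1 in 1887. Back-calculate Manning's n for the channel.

n = 0.037

Flow area A = b·y = 6.41 × 2.12 = 13.59 m². Wetted perimeter P = b + 2y = 6.41 + 2×2.12 = 10.65 m.
Hydraulic radius R = A/P = 13.59/10.65 = 1.276 m.
Rearranging Manning's equation: n = (1/Q) A R^(2/3) S^(1/2) = (1/9.95) × 13.59 × 1.276^(2/3) × √0.0005299 = 0.037.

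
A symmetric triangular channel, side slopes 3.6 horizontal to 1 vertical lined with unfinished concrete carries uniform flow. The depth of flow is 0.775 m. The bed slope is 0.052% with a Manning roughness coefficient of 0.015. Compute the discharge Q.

Q = 1.7 m³/s

For a triangular section with side slope z = 3.6: A = zy² = 3.6×0.775² = 2.162 m²; P = 2y√(1+z²) = 2×0.775×3.736 = 5.791 m.
Hydraulic radius R = A/P = 2.162/5.791 = 0.3734 m.
Manning's equation: Q = (1/n) A R^(2/3) S^(1/2) = (1/0.015) × 2.162 × 0.3734^(2/3) × 0.00052^(1/2) = 1.7 m³/s.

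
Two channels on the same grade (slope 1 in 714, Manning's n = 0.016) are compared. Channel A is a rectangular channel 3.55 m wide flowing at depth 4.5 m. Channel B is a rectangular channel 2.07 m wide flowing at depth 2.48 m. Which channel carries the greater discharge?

channel A

Channel A: Flow area A = b·y = 3.55 × 4.5 = 15.97 m². Wetted perimeter P = b + 2y = 3.55 + 2×4.5 = 12.55 m. Hydraulic radius R = A/P = 15.97/12.55 = 1.273 m. Q_A = (1/0.016)·15.97·1.273^(2/3)·√0.001401 = 43.89 m³/s.
Channel B: Flow area A = b·y = 2.07 × 2.48 = 5.134 m². Wetted perimeter P = b + 2y = 2.07 + 2×2.48 = 7.03 m. Hydraulic radius R = A/P = 5.134/7.03 = 0.7302 m. Q_B = (1/0.016)·5.134·0.7302^(2/3)·√0.001401 = 9.737 m³/s.
Q_A = 43.89 m³/s vs Q_B = 9.737 m³/s, so channel A carries more.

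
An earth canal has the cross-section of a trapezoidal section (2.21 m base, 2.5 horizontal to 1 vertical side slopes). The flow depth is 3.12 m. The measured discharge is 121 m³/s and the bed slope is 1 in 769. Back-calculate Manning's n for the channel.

n = 0.013

With bottom width b = 2.21 m and side slope z = 2.5: A = (b + zy)y = (2.21 + 2.5×3.12)×3.12 = 31.23 m²; P = b + 2y√(1+z²) = 2.21 + 2×3.12×2.693 = 19.01 m.
Hydraulic radius R = A/P = 31.23/19.01 = 1.643 m.
Rearranging Manning's equation: n = (1/Q) A R^(2/3) S^(1/2) = (1/121) × 31.23 × 1.643^(2/3) × √0.0013 = 0.013.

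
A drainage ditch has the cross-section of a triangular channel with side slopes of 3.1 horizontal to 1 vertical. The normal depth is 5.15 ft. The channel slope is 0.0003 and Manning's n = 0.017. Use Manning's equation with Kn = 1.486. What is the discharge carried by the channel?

For a triangular section with side slope z = 3.1: A = zy² = 3.1×5.15² = 82.22 ft²; P = 2y√(1+z²) = 2×5.15×3.257 = 33.55 ft.
Hydraulic radius R = A/P = 82.22/33.55 = 2.451 ft.
Manning's equation: Q = (1.486/n) A R^(2/3) S^(1/2) = (1.486/0.017) × 82.22 × 2.451^(2/3) × 0.0003^(1/2) = 226 ft³/s.

Q = 226 ft³/s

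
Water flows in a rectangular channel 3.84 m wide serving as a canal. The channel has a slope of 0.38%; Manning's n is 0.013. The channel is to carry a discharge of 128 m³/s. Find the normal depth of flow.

Manning's equation rearranged: A R^(2/3) = nQ / (1·√S) = 0.013 × 128 / (√0.0038) = 26.99.
Trying y = 6.3 m: A R^(2/3) = 31.3 — too large.
Trying y = 3.97 m: A R^(2/3) = 18.1 — too small.
Trying y = 5.55 m: A R^(2/3) = 27.01 — ≈ 26.99.

y_n = 5.55 m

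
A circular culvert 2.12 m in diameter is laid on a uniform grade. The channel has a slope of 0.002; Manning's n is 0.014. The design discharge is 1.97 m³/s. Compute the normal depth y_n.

Manning's equation rearranged: A R^(2/3) = nQ / (1·√S) = 0.014 × 1.97 / (√0.002) = 0.6167.
At y = 0.652 m: A R^(2/3) = 0.475 — low.
At y = 0.916 m: A R^(2/3) = 0.8958 — high.
At y = 0.748 m: A R^(2/3) = 0.6171 — matches.

y_n = 0.748 m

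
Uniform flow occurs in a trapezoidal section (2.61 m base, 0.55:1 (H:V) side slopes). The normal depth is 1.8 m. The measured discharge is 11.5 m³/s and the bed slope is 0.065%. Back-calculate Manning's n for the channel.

With bottom width b = 2.61 m and side slope z = 0.55: A = (b + zy)y = (2.61 + 0.55×1.8)×1.8 = 6.48 m²; P = b + 2y√(1+z²) = 2.61 + 2×1.8×1.141 = 6.719 m.
Hydraulic radius R = A/P = 6.48/6.719 = 0.9645 m.
Rearranging Manning's equation: n = (1/Q) A R^(2/3) S^(1/2) = (1/11.5) × 6.48 × 0.9645^(2/3) × √0.00065 = 0.014.

n = 0.014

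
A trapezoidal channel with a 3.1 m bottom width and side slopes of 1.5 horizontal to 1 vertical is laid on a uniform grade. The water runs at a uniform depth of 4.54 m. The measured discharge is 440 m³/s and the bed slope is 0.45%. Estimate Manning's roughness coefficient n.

With bottom width b = 3.1 m and side slope z = 1.5: A = (b + zy)y = (3.1 + 1.5×4.54)×4.54 = 44.99 m²; P = b + 2y√(1+z²) = 3.1 + 2×4.54×1.803 = 19.47 m.
Hydraulic radius R = A/P = 44.99/19.47 = 2.311 m.
Rearranging Manning's equation: n = (1/Q) A R^(2/3) S^(1/2) = (1/440) × 44.99 × 2.311^(2/3) × √0.0045 = 0.012.

n = 0.012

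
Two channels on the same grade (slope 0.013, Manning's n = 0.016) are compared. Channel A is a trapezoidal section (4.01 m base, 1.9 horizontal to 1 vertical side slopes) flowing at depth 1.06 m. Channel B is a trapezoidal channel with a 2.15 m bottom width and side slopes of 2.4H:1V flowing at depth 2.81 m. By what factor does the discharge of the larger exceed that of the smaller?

Channel A: With bottom width b = 4.01 m and side slope z = 1.9: A = (b + zy)y = (4.01 + 1.9×1.06)×1.06 = 6.385 m²; P = b + 2y√(1+z²) = 4.01 + 2×1.06×2.147 = 8.562 m. Hydraulic radius R = A/P = 6.385/8.562 = 0.7458 m. Q_A = (1/0.016)·6.385·0.7458^(2/3)·√0.013 = 37.42 m³/s.
Channel B: With bottom width b = 2.15 m and side slope z = 2.4: A = (b + zy)y = (2.15 + 2.4×2.81)×2.81 = 24.99 m²; P = b + 2y√(1+z²) = 2.15 + 2×2.81×2.6 = 16.76 m. Hydraulic radius R = A/P = 24.99/16.76 = 1.491 m. Q_B = (1/0.016)·24.99·1.491^(2/3)·√0.013 = 232.4 m³/s.
The larger discharge is 232.4 m³/s and the smaller is 37.42 m³/s; the ratio is 6.21.

6.21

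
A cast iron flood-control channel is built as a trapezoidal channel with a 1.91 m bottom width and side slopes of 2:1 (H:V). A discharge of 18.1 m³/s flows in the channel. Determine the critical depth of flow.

At critical depth, Q² T / (g A³) = 1, i.e. A³/T = Q²/g = 18.1²/9.81 = 33.4.
Try y = 1.01 m: A³/T = 10.51 — too small.
Try y = 1.47 m: A³/T = 46.52 — too large.
Try y = 1.35 m: A³/T = 32.98 — close enough.

y_c = 1.35 m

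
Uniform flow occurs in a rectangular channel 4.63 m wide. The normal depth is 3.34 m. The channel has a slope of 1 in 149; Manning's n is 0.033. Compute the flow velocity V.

Flow area A = b·y = 4.63 × 3.34 = 15.46 m². Wetted perimeter P = b + 2y = 4.63 + 2×3.34 = 11.31 m.
Hydraulic radius R = A/P = 15.46/11.31 = 1.367 m.
From Manning's equation, V = (1/n) R^(2/3) S^(1/2) = (1/0.033) × 1.367^(2/3) × 0.006711^(1/2) = 3.06 m/s.

V = 3.06 m/s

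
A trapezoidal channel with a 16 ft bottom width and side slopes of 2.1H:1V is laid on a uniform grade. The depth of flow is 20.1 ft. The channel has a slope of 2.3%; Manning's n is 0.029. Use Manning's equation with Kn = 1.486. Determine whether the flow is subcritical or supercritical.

supercritical

With bottom width b = 16 ft and side slope z = 2.1: A = (b + zy)y = (16 + 2.1×20.1)×20.1 = 1170 ft²; P = b + 2y√(1+z²) = 16 + 2×20.1×2.326 = 109.5 ft.
Hydraulic radius R = A/P = 1170/109.5 = 10.68 ft.
V = (1.486/n) R^(2/3) √S = (1.486/0.029) × 10.68^(2/3) × √0.023 = 37.7 ft/s. Hydraulic depth D_h = A/T = 1170/100.4 = 11.65 ft.
Froude number Fr = V/√(g·D_h) = 37.7/√(32.2×11.65) = 1.95, which is greater than 1, so the flow is supercritical.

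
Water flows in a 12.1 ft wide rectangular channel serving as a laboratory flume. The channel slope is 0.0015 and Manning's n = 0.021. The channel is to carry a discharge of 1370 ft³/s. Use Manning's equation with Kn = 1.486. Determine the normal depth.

Manning's equation rearranged: A R^(2/3) = nQ / (1.486·√S) = 0.021 × 1370 / (1.486 × √0.0015) = 499.9.
Trying y = 11.4 ft: A R^(2/3) = 344.8 — short.
Trying y = 19.6 ft: A R^(2/3) = 658.1 — over.
Trying y = 15.5 ft: A R^(2/3) = 499.9 — matches.

y_n = 15.5 ft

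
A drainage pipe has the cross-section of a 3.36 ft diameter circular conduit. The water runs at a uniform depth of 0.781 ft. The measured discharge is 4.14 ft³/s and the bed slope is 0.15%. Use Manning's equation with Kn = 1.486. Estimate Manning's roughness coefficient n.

For a circular section of diameter D = 3.36 ft at depth y = 0.781 ft, the central angle is θ = 2 arccos(1 − 2y/D) = 2.012 rad. Then A = (D²/8)(θ − sin θ) = 1.564 ft² and P = Dθ/2 = 3.381 ft.
Hydraulic radius R = A/P = 1.564/3.381 = 0.4626 ft.
Rearranging Manning's equation: n = (1.486/Q) A R^(2/3) S^(1/2) = (1.486/4.14) × 1.564 × 0.4626^(2/3) × √0.0015 = 0.013.

n = 0.013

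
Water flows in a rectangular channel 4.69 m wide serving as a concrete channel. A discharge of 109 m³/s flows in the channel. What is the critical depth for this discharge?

y_c = 3.8 m

For a rectangular channel, critical depth y_c = (q²/g)^(1/3) where q = Q/b = 109/4.69 = 23.24 m²/s.
So y_c = (23.24²/9.81)^(1/3) = 3.8 m.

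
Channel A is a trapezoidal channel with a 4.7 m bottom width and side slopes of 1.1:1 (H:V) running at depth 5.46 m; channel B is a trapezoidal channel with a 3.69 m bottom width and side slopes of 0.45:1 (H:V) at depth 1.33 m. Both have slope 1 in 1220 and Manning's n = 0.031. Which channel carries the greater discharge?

Channel A: With bottom width b = 4.7 m and side slope z = 1.1: A = (b + zy)y = (4.7 + 1.1×5.46)×5.46 = 58.45 m²; P = b + 2y√(1+z²) = 4.7 + 2×5.46×1.487 = 20.93 m. Hydraulic radius R = A/P = 58.45/20.93 = 2.792 m. Q_A = (1/0.031)·58.45·2.792^(2/3)·√0.0008197 = 107.1 m³/s.
Channel B: With bottom width b = 3.69 m and side slope z = 0.45: A = (b + zy)y = (3.69 + 0.45×1.33)×1.33 = 5.704 m²; P = b + 2y√(1+z²) = 3.69 + 2×1.33×1.097 = 6.607 m. Hydraulic radius R = A/P = 5.704/6.607 = 0.8633 m. Q_B = (1/0.031)·5.704·0.8633^(2/3)·√0.0008197 = 4.776 m³/s.
Q_A = 107.1 m³/s vs Q_B = 4.776 m³/s, so channel A carries more.

channel A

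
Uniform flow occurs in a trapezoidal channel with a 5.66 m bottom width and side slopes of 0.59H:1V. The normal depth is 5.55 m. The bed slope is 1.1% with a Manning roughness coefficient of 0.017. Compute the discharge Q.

Q = 589 m³/s

With bottom width b = 5.66 m and side slope z = 0.59: A = (b + zy)y = (5.66 + 0.59×5.55)×5.55 = 49.59 m²; P = b + 2y√(1+z²) = 5.66 + 2×5.55×1.161 = 18.55 m.
Hydraulic radius R = A/P = 49.59/18.55 = 2.673 m.
Manning's equation: Q = (1/n) A R^(2/3) S^(1/2) = (1/0.017) × 49.59 × 2.673^(2/3) × 0.011^(1/2) = 589 m³/s.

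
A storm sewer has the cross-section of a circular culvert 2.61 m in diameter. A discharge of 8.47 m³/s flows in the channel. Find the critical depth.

y_c = 1.3 m

At critical depth, Q² T / (g A³) = 1, i.e. A³/T = Q²/g = 8.47²/9.81 = 7.313.
Trying y = 1.55 m: A³/T = 14.16 — too large.
Trying y = 1.3 m: A³/T = 7.228 — close enough.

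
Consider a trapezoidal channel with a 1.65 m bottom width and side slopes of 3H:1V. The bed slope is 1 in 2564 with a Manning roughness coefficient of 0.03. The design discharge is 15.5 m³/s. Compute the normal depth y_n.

Manning's equation rearranged: A R^(2/3) = nQ / (1·√S) = 0.03 × 15.5 / (√0.00039) = 23.55.
Trying y = 2.98 m: A R^(2/3) = 42.08 — high.
Trying y = 1.98 m: A R^(2/3) = 15.63 — low.
Trying y = 2.35 m: A R^(2/3) = 23.57 — ≈ 23.55.

y_n = 2.35 m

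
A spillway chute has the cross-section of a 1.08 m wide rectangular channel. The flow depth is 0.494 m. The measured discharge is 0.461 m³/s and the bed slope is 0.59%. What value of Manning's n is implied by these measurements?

Flow area A = b·y = 1.08 × 0.494 = 0.5335 m². Wetted perimeter P = b + 2y = 1.08 + 2×0.494 = 2.068 m.
Hydraulic radius R = A/P = 0.5335/2.068 = 0.258 m.
Rearranging Manning's equation: n = (1/Q) A R^(2/3) S^(1/2) = (1/0.461) × 0.5335 × 0.258^(2/3) × √0.0059 = 0.036.

n = 0.036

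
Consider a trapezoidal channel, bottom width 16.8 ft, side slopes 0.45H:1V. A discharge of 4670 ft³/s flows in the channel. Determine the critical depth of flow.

At critical depth, Q² T / (g A³) = 1, i.e. A³/T = Q²/g = 4670²/32.2 = 677300.
Trying y = 9.33 ft: A³/T = 298400 — low.
Trying y = 14.4 ft: A³/T = 1266000 — high.
Trying y = 12 ft: A³/T = 685000 — close enough.

y_c = 12 ft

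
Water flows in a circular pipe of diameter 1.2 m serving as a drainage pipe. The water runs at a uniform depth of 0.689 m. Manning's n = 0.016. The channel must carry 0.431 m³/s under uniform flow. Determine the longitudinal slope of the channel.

For a circular section of diameter D = 1.2 m at depth y = 0.689 m, the central angle is θ = 2 arccos(1 − 2y/D) = 3.439 rad. Then A = (D²/8)(θ − sin θ) = 0.6719 m² and P = Dθ/2 = 2.064 m.
Hydraulic radius R = A/P = 0.6719/2.064 = 0.3256 m.
From Manning's equation, S = [nQ / (1 A R^(2/3))]² = [0.016 × 0.431 / (1 × 0.6719 × 0.3256^(2/3))]² = 0.00047.

S = 0.00047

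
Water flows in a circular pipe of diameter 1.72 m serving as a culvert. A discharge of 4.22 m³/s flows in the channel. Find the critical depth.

y_c = 1.03 m

At critical depth, Q² T / (g A³) = 1, i.e. A³/T = Q²/g = 4.22²/9.81 = 1.815.
Try y = 0.787 m: A³/T = 0.6495 — low.
Try y = 1.25 m: A³/T = 3.86 — high.
Try y = 1.03 m: A³/T = 1.817 — close enough.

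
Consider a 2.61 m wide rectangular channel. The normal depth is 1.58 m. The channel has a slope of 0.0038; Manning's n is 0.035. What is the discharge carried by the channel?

Flow area A = b·y = 2.61 × 1.58 = 4.124 m². Wetted perimeter P = b + 2y = 2.61 + 2×1.58 = 5.77 m.
Hydraulic radius R = A/P = 4.124/5.77 = 0.7147 m.
Manning's equation: Q = (1/n) A R^(2/3) S^(1/2) = (1/0.035) × 4.124 × 0.7147^(2/3) × 0.0038^(1/2) = 5.81 m³/s.

Q = 5.81 m³/s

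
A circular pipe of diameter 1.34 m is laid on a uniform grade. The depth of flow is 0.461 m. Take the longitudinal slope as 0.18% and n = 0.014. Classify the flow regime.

subcritical

For a circular section of diameter D = 1.34 m at depth y = 0.461 m, the central angle is θ = 2 arccos(1 − 2y/D) = 2.507 rad. Then A = (D²/8)(θ − sin θ) = 0.4297 m² and P = Dθ/2 = 1.68 m.
Hydraulic radius R = A/P = 0.4297/1.68 = 0.2558 m.
V = (1/n) R^(2/3) √S = (1/0.014) × 0.2558^(2/3) × √0.0018 = 1.221 m/s. Hydraulic depth D_h = A/T = 0.4297/1.273 = 0.3375 m.
Froude number Fr = V/√(g·D_h) = 1.221/√(9.81×0.3375) = 0.671, which is less than 1, so the flow is subcritical.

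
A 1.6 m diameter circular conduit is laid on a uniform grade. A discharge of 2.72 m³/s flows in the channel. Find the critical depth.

y_c = 0.837 m

At critical depth, Q² T / (g A³) = 1, i.e. A³/T = Q²/g = 2.72²/9.81 = 0.7542.
Try y = 0.994 m: A³/T = 1.457 — over.
Try y = 0.596 m: A³/T = 0.2055 — short.
Try y = 0.837 m: A³/T = 0.7547 — close enough.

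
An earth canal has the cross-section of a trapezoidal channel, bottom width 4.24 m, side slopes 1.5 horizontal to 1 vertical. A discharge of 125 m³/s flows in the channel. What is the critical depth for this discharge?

At critical depth, Q² T / (g A³) = 1, i.e. A³/T = Q²/g = 125²/9.81 = 1593.
Try y = 2.32 m: A³/T = 513 — too small.
Try y = 3.12 m: A³/T = 1585 — ≈ 1593.

y_c = 3.12 m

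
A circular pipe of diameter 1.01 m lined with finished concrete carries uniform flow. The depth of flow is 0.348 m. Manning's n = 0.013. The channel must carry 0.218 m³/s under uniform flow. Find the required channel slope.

For a circular section of diameter D = 1.01 m at depth y = 0.348 m, the central angle is θ = 2 arccos(1 − 2y/D) = 2.509 rad. Then A = (D²/8)(θ − sin θ) = 0.2446 m² and P = Dθ/2 = 1.267 m.
Hydraulic radius R = A/P = 0.2446/1.267 = 0.193 m.
From Manning's equation, S = [nQ / (1 A R^(2/3))]² = [0.013 × 0.218 / (1 × 0.2446 × 0.193^(2/3))]² = 0.0012.

S = 0.0012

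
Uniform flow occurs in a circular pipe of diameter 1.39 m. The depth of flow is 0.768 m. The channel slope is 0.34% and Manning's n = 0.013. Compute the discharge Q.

Q = 1.99 m³/s

For a circular section of diameter D = 1.39 m at depth y = 0.768 m, the central angle is θ = 2 arccos(1 − 2y/D) = 3.352 rad. Then A = (D²/8)(θ − sin θ) = 0.86 m² and P = Dθ/2 = 2.33 m.
Hydraulic radius R = A/P = 0.86/2.33 = 0.3692 m.
Manning's equation: Q = (1/n) A R^(2/3) S^(1/2) = (1/0.013) × 0.86 × 0.3692^(2/3) × 0.0034^(1/2) = 1.99 m³/s.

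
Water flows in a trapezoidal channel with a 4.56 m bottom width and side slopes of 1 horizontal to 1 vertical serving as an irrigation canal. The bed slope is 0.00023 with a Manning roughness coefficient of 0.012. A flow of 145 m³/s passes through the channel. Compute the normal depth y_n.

Manning's equation rearranged: A R^(2/3) = nQ / (1·√S) = 0.012 × 145 / (√0.00023) = 114.7.
Trying y = 4.03 m: A R^(2/3) = 58.01 — low.
Trying y = 5.65 m: A R^(2/3) = 114.8 — ≈ 114.7.

y_n = 5.65 m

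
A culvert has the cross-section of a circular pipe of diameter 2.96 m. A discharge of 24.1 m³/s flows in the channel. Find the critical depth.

y_c = 2.16 m

At critical depth, Q² T / (g A³) = 1, i.e. A³/T = Q²/g = 24.1²/9.81 = 59.21.
Try y = 1.55 m: A³/T = 16.42 — short.
Try y = 2.68 m: A³/T = 162.3 — over.
Try y = 2.16 m: A³/T = 59.24 — matches.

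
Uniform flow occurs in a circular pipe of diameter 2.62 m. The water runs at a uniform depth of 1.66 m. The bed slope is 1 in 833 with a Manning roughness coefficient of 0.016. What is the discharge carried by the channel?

Q = 6.42 m³/s

For a circular section of diameter D = 2.62 m at depth y = 1.66 m, the central angle is θ = 2 arccos(1 − 2y/D) = 3.683 rad. Then A = (D²/8)(θ − sin θ) = 3.602 m² and P = Dθ/2 = 4.824 m.
Hydraulic radius R = A/P = 3.602/4.824 = 0.7466 m.
Manning's equation: Q = (1/n) A R^(2/3) S^(1/2) = (1/0.016) × 3.602 × 0.7466^(2/3) × 0.0012^(1/2) = 6.42 m³/s.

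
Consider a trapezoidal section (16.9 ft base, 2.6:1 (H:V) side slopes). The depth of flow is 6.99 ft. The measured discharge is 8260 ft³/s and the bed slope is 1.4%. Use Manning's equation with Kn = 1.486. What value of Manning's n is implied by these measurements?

With bottom width b = 16.9 ft and side slope z = 2.6: A = (b + zy)y = (16.9 + 2.6×6.99)×6.99 = 245.2 ft²; P = b + 2y√(1+z²) = 16.9 + 2×6.99×2.786 = 55.84 ft.
Hydraulic radius R = A/P = 245.2/55.84 = 4.39 ft.
Rearranging Manning's equation: n = (1.486/Q) A R^(2/3) S^(1/2) = (1.486/8260) × 245.2 × 4.39^(2/3) × √0.014 = 0.014.

n = 0.014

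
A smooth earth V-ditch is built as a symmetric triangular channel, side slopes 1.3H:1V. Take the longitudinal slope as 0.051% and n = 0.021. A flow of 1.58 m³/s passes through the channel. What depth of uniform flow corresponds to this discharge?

y_n = 1.32 m

Manning's equation rearranged: A R^(2/3) = nQ / (1·√S) = 0.021 × 1.58 / (√0.00051) = 1.469.
At y = 1.07 m: A R^(2/3) = 0.8401 — low.
At y = 1.43 m: A R^(2/3) = 1.821 — high.
At y = 1.32 m: A R^(2/3) = 1.471 — close enough.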